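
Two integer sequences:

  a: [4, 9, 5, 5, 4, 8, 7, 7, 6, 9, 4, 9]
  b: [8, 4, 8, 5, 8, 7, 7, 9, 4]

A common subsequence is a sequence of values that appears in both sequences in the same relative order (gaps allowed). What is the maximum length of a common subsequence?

7

Let dp[i][j] be the LCS length of the first i values of a and the first j values of b. dp[i][j] = dp[i-1][j-1]+1 when the i-th and j-th values match, else max(dp[i-1][j], dp[i][j-1]).
    ·  8  4  8  5  8  7  7  9  4
 ·  0  0  0  0  0  0  0  0  0  0
 4  0  0  1  1  1  1  1  1  1  1
 9  0  0  1  1  1  1  1  1  2  2
 5  0  0  1  1  2  2  2  2  2  2
 5  0  0  1  1  2  2  2  2  2  2
 4  0  0  1  1  2  2  2  2  2  3
 8  0  1  1  2  2  3  3  3  3  3
 7  0  1  1  2  2  3  4  4  4  4
 7  0  1  1  2  2  3  4  5  5  5
 6  0  1  1  2  2  3  4  5  5  5
 9  0  1  1  2  2  3  4  5  6  6
 4  0  1  2  2  2  3  4  5  6  7
 9  0  1  2  2  2  3  4  5  6  7
dp[12][9] = 7. One LCS (by backtracking along matches): 4, 5, 8, 7, 7, 9, 4.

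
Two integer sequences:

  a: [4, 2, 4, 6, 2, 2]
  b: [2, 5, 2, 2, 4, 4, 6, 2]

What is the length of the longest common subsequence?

4

One common subsequence of length 4: 4 [1,5], 4 [3,6], 6 [4,7], 2 [6,8], and the DP table's final entry dp[6][8] is also 4, so no common subsequence is longer.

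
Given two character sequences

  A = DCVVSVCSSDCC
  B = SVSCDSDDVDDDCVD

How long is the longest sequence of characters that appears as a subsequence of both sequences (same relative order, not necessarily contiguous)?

6

Match V at A[4]=B[2] → S at A[5]=B[3] → C at A[7]=B[4] → S at A[8]=B[6] → D at A[10]=B[12] → C at A[11]=B[13] — 6 characters in the same relative order in both. Since dp[12][15] = 6, nothing longer is possible.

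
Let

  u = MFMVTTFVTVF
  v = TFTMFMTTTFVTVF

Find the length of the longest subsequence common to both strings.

10

Pick M at u[1]=v[4]; then F at u[2]=v[5]; then M at u[3]=v[6]; then T at u[5]=v[8]; then T at u[6]=v[9]; then F at u[7]=v[10]; then V at u[8]=v[11]; then T at u[9]=v[12]; then V at u[10]=v[13]; then F at u[11]=v[14]; all 10 characters appear in both, in order, and the DP table's final entry dp[11][14] is also 10, so no common subsequence is longer.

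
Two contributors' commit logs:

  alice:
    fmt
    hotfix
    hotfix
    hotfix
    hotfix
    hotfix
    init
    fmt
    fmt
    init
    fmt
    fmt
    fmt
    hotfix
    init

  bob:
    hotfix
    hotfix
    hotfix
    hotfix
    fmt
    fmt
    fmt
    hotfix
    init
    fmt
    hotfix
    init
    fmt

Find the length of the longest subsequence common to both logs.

Match hotfix at alice[2]=bob[1] → hotfix at alice[3]=bob[2] → hotfix at alice[4]=bob[3] → hotfix at alice[5]=bob[4] → fmt at alice[8]=bob[6] → fmt at alice[9]=bob[7] → init at alice[10]=bob[9] → fmt at alice[13]=bob[10] → hotfix at alice[14]=bob[11] → init at alice[15]=bob[12] — 10 commits in the same relative order in both. The LCS DP gives dp[15][13] = 10, so this is optimal.

10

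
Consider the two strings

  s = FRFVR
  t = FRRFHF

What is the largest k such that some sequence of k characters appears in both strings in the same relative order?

3

Let dp[i][j] be the LCS length of the first i characters of s and the first j characters of t. dp[i][j] = dp[i-1][j-1]+1 when the i-th and j-th characters match, else max(dp[i-1][j], dp[i][j-1]).
    ·  F  R  R  F  H  F
 ·  0  0  0  0  0  0  0
 F  0  1  1  1  1  1  1
 R  0  1  2  2  2  2  2
 F  0  1  2  2  3  3  3
 V  0  1  2  2  3  3  3
 R  0  1  2  3  3  3  3
dp[5][6] = 3. One LCS (by backtracking along matches): FRF.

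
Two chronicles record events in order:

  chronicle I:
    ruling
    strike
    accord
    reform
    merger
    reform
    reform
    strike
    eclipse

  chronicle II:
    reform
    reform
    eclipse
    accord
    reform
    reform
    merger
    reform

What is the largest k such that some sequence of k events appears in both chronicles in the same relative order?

4

Taking accord (chronicle I #3, chronicle II #4); then reform (chronicle I #4, chronicle II #6); then merger (chronicle I #5, chronicle II #7); then reform (chronicle I #7, chronicle II #8) gives a common subsequence of length 4. dp[9][8] = 4 confirms this is the maximum.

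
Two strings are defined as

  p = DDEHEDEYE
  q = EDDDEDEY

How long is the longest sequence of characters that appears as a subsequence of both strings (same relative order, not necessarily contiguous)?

Taking D [1,3] → D [2,4] → E [5,5] → D [6,6] → E [7,7] → Y [8,8] gives a common subsequence of length 6. The LCS DP gives dp[9][8] = 6, so this is optimal.

6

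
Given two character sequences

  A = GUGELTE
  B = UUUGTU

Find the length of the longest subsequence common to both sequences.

Taking U (A #2, B #3), G (A #3, B #4), T (A #6, B #5) gives a common subsequence of length 3, and the DP table's final entry dp[7][6] is also 3, so no common subsequence is longer.

3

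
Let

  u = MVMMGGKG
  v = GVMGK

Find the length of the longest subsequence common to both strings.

4

Let dp[i][j] be the LCS length of the first i characters of u and the first j characters of v. dp[i][j] = dp[i-1][j-1]+1 when the i-th and j-th characters match, else max(dp[i-1][j], dp[i][j-1]).
    ·  G  V  M  G  K
 ·  0  0  0  0  0  0
 M  0  0  0  1  1  1
 V  0  0  1  1  1  1
 M  0  0  1  2  2  2
 M  0  0  1  2  2  2
 G  0  1  1  2  3  3
 G  0  1  1  2  3  3
 K  0  1  1  2  3  4
 G  0  1  1  2  3  4
dp[8][5] = 4. One LCS (by backtracking along matches): VMGK.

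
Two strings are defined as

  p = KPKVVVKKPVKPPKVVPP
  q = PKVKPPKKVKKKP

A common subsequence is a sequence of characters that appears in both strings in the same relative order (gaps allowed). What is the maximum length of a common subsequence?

9

Taking P [2,1], then K [3,2], then V [4,3], then K [7,7], then K [8,8], then V [10,9], then K [11,11], then K [14,12], then P [18,13] gives a common subsequence of length 9. Since dp[18][13] = 9, nothing longer is possible.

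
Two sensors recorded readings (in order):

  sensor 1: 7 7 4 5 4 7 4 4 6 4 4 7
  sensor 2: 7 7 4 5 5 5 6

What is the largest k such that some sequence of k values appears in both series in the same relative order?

Pick 7 at sensor 1[1]=sensor 2[1], then 7 at sensor 1[2]=sensor 2[2], then 4 at sensor 1[3]=sensor 2[3], then 5 at sensor 1[4]=sensor 2[6], then 6 at sensor 1[9]=sensor 2[7]; all 5 values appear in both, in order, and the DP table's final entry dp[12][7] is also 5, so no common subsequence is longer.

5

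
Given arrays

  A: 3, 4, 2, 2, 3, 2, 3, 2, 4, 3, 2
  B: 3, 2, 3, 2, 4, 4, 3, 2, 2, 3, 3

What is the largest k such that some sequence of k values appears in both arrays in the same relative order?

Pick 3 at A[1]=B[1]; then 2 at A[3]=B[2]; then 2 at A[4]=B[4]; then 3 at A[5]=B[7]; then 2 at A[6]=B[9]; then 3 at A[7]=B[10]; then 3 at A[10]=B[11]; all 7 values appear in both, in order. The LCS DP gives dp[11][11] = 7, so this is optimal.

7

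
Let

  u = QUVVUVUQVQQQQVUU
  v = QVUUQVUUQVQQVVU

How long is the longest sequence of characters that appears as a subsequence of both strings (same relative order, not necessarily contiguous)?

One common subsequence of length 11: Q (u #1, v #1), U (u #2, v #4), V (u #4, v #6), U (u #5, v #7), U (u #7, v #8), Q (u #8, v #9), V (u #9, v #10), Q (u #10, v #11), Q (u #11, v #12), V (u #14, v #14), U (u #16, v #15). The LCS DP gives dp[16][15] = 11, so this is optimal.

11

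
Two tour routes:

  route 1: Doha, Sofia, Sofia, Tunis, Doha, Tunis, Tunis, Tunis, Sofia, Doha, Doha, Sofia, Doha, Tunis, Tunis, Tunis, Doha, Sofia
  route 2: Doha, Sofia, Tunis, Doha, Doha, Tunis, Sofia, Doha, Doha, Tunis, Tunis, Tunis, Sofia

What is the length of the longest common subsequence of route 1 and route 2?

12

Taking Doha at route 1[1]=route 2[1]; then Sofia at route 1[3]=route 2[2]; then Tunis at route 1[4]=route 2[3]; then Doha at route 1[5]=route 2[5]; then Tunis at route 1[8]=route 2[6]; then Sofia at route 1[9]=route 2[7]; then Doha at route 1[11]=route 2[8]; then Doha at route 1[13]=route 2[9]; then Tunis at route 1[14]=route 2[10]; then Tunis at route 1[15]=route 2[11]; then Tunis at route 1[16]=route 2[12]; then Sofia at route 1[18]=route 2[13] gives a common subsequence of length 12. The LCS DP gives dp[18][13] = 12, so this is optimal.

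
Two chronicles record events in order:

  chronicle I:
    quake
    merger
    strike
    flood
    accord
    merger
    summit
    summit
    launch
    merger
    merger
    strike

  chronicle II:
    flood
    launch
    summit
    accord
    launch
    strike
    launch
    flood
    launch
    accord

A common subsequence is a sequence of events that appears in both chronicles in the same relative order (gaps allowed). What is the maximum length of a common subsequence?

Match flood [4,1], accord [5,4], launch [9,5], strike [12,6] — 4 events in the same relative order in both, and the DP table's final entry dp[12][10] is also 4, so no common subsequence is longer.

4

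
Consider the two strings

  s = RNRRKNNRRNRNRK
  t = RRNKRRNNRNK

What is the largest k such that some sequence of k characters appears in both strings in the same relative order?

9

Pick R [1,2]; then N [2,3]; then R [3,5]; then R [4,6]; then N [7,7]; then N [10,8]; then R [11,9]; then N [12,10]; then K [14,11]; all 9 characters appear in both, in order. The LCS DP gives dp[14][11] = 9, so this is optimal.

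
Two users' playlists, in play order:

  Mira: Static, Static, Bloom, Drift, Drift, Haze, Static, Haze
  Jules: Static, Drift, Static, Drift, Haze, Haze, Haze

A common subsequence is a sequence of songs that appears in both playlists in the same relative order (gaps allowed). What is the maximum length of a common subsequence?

5

One common subsequence of length 5: Static at Mira[1]=Jules[1]; then Static at Mira[2]=Jules[3]; then Drift at Mira[4]=Jules[4]; then Haze at Mira[6]=Jules[6]; then Haze at Mira[8]=Jules[7]. Since dp[8][7] = 5, nothing longer is possible.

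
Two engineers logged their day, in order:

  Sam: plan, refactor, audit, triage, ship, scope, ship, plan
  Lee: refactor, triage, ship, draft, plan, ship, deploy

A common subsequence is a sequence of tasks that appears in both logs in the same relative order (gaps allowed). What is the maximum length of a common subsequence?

Taking refactor (Sam #2, Lee #1), then triage (Sam #4, Lee #2), then ship (Sam #5, Lee #3), then ship (Sam #7, Lee #6) gives a common subsequence of length 4. The LCS DP gives dp[8][7] = 4, so this is optimal.

4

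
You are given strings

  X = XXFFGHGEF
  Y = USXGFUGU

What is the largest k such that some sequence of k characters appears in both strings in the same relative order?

Pick X [1,3]; then F [3,5]; then G [5,7]; all 3 characters appear in both, in order. The LCS DP gives dp[9][8] = 3, so this is optimal.

3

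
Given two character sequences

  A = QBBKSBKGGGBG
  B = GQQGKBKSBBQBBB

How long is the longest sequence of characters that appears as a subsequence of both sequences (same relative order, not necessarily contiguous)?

6

Pick Q (A #1, B #3), then B (A #3, B #6), then K (A #4, B #7), then S (A #5, B #8), then B (A #6, B #13), then B (A #11, B #14); all 6 characters appear in both, in order. Since dp[12][14] = 6, nothing longer is possible.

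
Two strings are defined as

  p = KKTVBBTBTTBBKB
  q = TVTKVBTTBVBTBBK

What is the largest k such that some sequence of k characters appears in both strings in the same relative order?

Taking K [2,4], then V [4,5], then B [5,6], then B [6,9], then B [8,11], then T [10,12], then B [11,13], then B [12,14], then K [13,15] gives a common subsequence of length 9, and the DP table's final entry dp[14][15] is also 9, so no common subsequence is longer.

9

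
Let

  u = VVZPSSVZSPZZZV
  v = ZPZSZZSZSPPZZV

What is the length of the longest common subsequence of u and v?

Pick Z (u #3, v #1), P (u #4, v #2), S (u #5, v #4), S (u #6, v #7), Z (u #8, v #8), S (u #9, v #9), P (u #10, v #11), Z (u #12, v #12), Z (u #13, v #13), V (u #14, v #14); all 10 characters appear in both, in order, and the DP table's final entry dp[14][14] is also 10, so no common subsequence is longer.

10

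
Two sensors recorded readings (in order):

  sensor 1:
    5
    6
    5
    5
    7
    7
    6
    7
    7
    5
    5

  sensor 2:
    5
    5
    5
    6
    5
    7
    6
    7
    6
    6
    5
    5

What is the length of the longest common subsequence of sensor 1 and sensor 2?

Let dp[i][j] be the LCS length of the first i values of sensor 1 and the first j values of sensor 2. dp[i][j] = dp[i-1][j-1]+1 when the i-th and j-th values match, else max(dp[i-1][j], dp[i][j-1]).
    ·  5  5  5  6  5  7  6  7  6  6  5  5
 ·  0  0  0  0  0  0  0  0  0  0  0  0  0
 5  0  1  1  1  1  1  1  1  1  1  1  1  1
 6  0  1  1  1  2  2  2  2  2  2  2  2  2
 5  0  1  2  2  2  3  3  3  3  3  3  3  3
 5  0  1  2  3  3  3  3  3  3  3  3  4  4
 7  0  1  2  3  3  3  4  4  4  4  4  4  4
 7  0  1  2  3  3  3  4  4  5  5  5  5  5
 6  0  1  2  3  4  4  4  5  5  6  6  6  6
 7  0  1  2  3  4  4  5  5  6  6  6  6  6
 7  0  1  2  3  4  4  5  5  6  6  6  6  6
 5  0  1  2  3  4  5  5  5  6  6  6  7  7
 5  0  1  2  3  4  5  5  5  6  6  6  7  8
dp[11][12] = 8. One LCS (by backtracking along matches): 5, 6, 5, 7, 7, 6, 5, 5.

8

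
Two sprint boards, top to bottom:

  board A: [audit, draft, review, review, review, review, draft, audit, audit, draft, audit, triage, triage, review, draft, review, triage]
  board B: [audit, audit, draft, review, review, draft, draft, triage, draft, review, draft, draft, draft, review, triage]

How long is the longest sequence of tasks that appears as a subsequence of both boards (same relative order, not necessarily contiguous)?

One common subsequence of length 11: audit (board A #1, board B #2) → draft (board A #2, board B #3) → review (board A #5, board B #4) → review (board A #6, board B #5) → draft (board A #7, board B #6) → draft (board A #10, board B #7) → triage (board A #12, board B #8) → review (board A #14, board B #10) → draft (board A #15, board B #13) → review (board A #16, board B #14) → triage (board A #17, board B #15). The LCS DP gives dp[17][15] = 11, so this is optimal.

11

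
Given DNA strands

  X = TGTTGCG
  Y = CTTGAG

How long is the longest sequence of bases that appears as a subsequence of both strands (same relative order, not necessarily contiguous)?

Pick T [3,2], then T [4,3], then G [5,4], then G [7,6]; all 4 bases appear in both, in order, and the DP table's final entry dp[7][6] is also 4, so no common subsequence is longer.

4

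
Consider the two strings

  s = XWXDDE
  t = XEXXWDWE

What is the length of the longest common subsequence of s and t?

4

One common subsequence of length 4: X (s #1, t #4); then W (s #2, t #5); then D (s #4, t #6); then E (s #6, t #8). Since dp[6][8] = 4, nothing longer is possible.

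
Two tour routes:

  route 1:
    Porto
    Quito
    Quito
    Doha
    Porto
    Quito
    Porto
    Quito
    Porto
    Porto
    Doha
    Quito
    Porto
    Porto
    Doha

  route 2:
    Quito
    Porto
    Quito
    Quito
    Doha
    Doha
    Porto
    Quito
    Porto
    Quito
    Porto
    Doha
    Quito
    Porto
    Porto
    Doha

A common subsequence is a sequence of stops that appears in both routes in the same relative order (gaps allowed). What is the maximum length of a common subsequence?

14

One common subsequence of length 14: Porto [1,2], then Quito [2,3], then Quito [3,4], then Doha [4,6], then Porto [5,7], then Quito [6,8], then Porto [7,9], then Quito [8,10], then Porto [10,11], then Doha [11,12], then Quito [12,13], then Porto [13,14], then Porto [14,15], then Doha [15,16]. The LCS DP gives dp[15][16] = 14, so this is optimal.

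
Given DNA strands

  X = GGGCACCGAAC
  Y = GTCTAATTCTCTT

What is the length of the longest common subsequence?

5

Taking G (X #1, Y #1), C (X #4, Y #3), A (X #5, Y #6), C (X #6, Y #9), C (X #7, Y #11) gives a common subsequence of length 5. The LCS DP gives dp[11][13] = 5, so this is optimal.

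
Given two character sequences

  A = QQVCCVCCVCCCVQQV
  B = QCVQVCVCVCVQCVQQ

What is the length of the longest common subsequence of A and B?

Match Q at A[1]=B[1] → Q at A[2]=B[4] → V at A[3]=B[5] → C at A[4]=B[6] → C at A[5]=B[8] → V at A[6]=B[9] → C at A[8]=B[10] → V at A[9]=B[11] → C at A[12]=B[13] → V at A[13]=B[14] → Q at A[14]=B[15] → Q at A[15]=B[16] — 12 characters in the same relative order in both. dp[16][16] = 12 confirms this is the maximum.

12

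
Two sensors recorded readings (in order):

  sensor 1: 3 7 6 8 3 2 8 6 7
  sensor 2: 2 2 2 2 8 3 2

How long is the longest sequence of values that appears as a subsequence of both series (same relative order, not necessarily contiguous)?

3

Pick 8 at sensor 1[4]=sensor 2[5], then 3 at sensor 1[5]=sensor 2[6], then 2 at sensor 1[6]=sensor 2[7]; all 3 values appear in both, in order, and the DP table's final entry dp[9][7] is also 3, so no common subsequence is longer.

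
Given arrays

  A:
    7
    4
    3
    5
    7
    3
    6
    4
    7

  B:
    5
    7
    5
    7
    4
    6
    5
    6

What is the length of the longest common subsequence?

4

Let dp[i][j] be the LCS length of the first i values of A and the first j values of B. dp[i][j] = dp[i-1][j-1]+1 when the i-th and j-th values match, else max(dp[i-1][j], dp[i][j-1]).
    ·  5  7  5  7  4  6  5  6
 ·  0  0  0  0  0  0  0  0  0
 7  0  0  1  1  1  1  1  1  1
 4  0  0  1  1  1  2  2  2  2
 3  0  0  1  1  1  2  2  2  2
 5  0  1  1  2  2  2  2  3  3
 7  0  1  2  2  3  3  3  3  3
 3  0  1  2  2  3  3  3  3  3
 6  0  1  2  2  3  3  4  4  4
 4  0  1  2  2  3  4  4  4  4
 7  0  1  2  2  3  4  4  4  4
dp[9][8] = 4. One LCS (by backtracking along matches): 7, 4, 5, 6.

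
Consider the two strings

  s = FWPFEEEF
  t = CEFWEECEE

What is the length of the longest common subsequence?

Let dp[i][j] be the LCS length of the first i characters of s and the first j characters of t. dp[i][j] = dp[i-1][j-1]+1 when the i-th and j-th characters match, else max(dp[i-1][j], dp[i][j-1]).
    ·  C  E  F  W  E  E  C  E  E
 ·  0  0  0  0  0  0  0  0  0  0
 F  0  0  0  1  1  1  1  1  1  1
 W  0  0  0  1  2  2  2  2  2  2
 P  0  0  0  1  2  2  2  2  2  2
 F  0  0  0  1  2  2  2  2  2  2
 E  0  0  1  1  2  3  3  3  3  3
 E  0  0  1  1  2  3  4  4  4  4
 E  0  0  1  1  2  3  4  4  5  5
 F  0  0  1  2  2  3  4  4  5  5
dp[8][9] = 5. One LCS (by backtracking along matches): FWEEE.

5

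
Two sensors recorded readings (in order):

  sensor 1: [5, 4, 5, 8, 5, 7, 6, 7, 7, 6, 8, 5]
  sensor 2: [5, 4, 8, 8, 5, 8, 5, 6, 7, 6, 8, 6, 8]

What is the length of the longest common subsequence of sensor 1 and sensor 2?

Match 5 at sensor 1[1]=sensor 2[1] → 4 at sensor 1[2]=sensor 2[2] → 5 at sensor 1[3]=sensor 2[5] → 8 at sensor 1[4]=sensor 2[6] → 5 at sensor 1[5]=sensor 2[7] → 7 at sensor 1[6]=sensor 2[9] → 6 at sensor 1[7]=sensor 2[10] → 6 at sensor 1[10]=sensor 2[12] → 8 at sensor 1[11]=sensor 2[13] — 9 values in the same relative order in both, and the DP table's final entry dp[12][13] is also 9, so no common subsequence is longer.

9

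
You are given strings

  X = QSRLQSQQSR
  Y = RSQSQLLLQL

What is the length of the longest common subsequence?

Pick S at X[2]=Y[2] → Q at X[5]=Y[3] → S at X[6]=Y[4] → Q at X[7]=Y[5] → Q at X[8]=Y[9]; all 5 characters appear in both, in order. Since dp[10][10] = 5, nothing longer is possible.

5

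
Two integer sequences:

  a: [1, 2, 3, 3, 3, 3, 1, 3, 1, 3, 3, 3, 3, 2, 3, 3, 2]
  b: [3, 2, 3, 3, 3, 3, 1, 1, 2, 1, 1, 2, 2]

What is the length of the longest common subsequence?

9

Match 2 [2,2]; then 3 [3,3]; then 3 [4,4]; then 3 [5,5]; then 3 [6,6]; then 1 [7,10]; then 1 [9,11]; then 2 [14,12]; then 2 [17,13] — 9 values in the same relative order in both. dp[17][13] = 9 confirms this is the maximum.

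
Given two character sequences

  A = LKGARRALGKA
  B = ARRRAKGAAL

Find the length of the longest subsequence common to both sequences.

Taking A (A #4, B #1), then R (A #5, B #3), then R (A #6, B #4), then A (A #7, B #5), then G (A #9, B #7), then A (A #11, B #9) gives a common subsequence of length 6. dp[11][10] = 6 confirms this is the maximum.

6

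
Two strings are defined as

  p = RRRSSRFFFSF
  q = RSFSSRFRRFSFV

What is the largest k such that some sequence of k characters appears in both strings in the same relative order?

8

Let dp[i][j] be the LCS length of the first i characters of p and the first j characters of q. dp[i][j] = dp[i-1][j-1]+1 when the i-th and j-th characters match, else max(dp[i-1][j], dp[i][j-1]).
    ·  R  S  F  S  S  R  F  R  R  F  S  F  V
 ·  0  0  0  0  0  0  0  0  0  0  0  0  0  0
 R  0  1  1  1  1  1  1  1  1  1  1  1  1  1
 R  0  1  1  1  1  1  2  2  2  2  2  2  2  2
 R  0  1  1  1  1  1  2  2  3  3  3  3  3  3
 S  0  1  2  2  2  2  2  2  3  3  3  4  4  4
 S  0  1  2  2  3  3  3  3  3  3  3  4  4  4
 R  0  1  2  2  3  3  4  4  4  4  4  4  4  4
 F  0  1  2  3  3  3  4  5  5  5  5  5  5  5
 F  0  1  2  3  3  3  4  5  5  5  6  6  6  6
 F  0  1  2  3  3  3  4  5  5  5  6  6  7  7
 S  0  1  2  3  4  4  4  5  5  5  6  7  7  7
 F  0  1  2  3  4  4  4  5  5  5  6  7  8  8
dp[11][13] = 8. One LCS (by backtracking along matches): RSSRFFSF.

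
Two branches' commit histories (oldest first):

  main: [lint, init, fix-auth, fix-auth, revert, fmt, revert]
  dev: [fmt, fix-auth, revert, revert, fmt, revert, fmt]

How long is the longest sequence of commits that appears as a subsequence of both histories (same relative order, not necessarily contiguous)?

4

Match fix-auth [3,2], then revert [5,4], then fmt [6,5], then revert [7,6] — 4 commits in the same relative order in both, and the DP table's final entry dp[7][7] is also 4, so no common subsequence is longer.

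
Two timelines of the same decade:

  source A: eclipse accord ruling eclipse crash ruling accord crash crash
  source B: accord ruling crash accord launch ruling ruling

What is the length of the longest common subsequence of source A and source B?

4

Match accord (source A #2, source B #1) → ruling (source A #3, source B #2) → crash (source A #5, source B #3) → ruling (source A #6, source B #7) — 4 events in the same relative order in both. dp[9][7] = 4 confirms this is the maximum.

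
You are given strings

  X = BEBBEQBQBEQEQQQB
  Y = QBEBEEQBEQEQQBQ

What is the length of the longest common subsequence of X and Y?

12

Taking B [1,2], then E [2,3], then B [3,4], then E [5,6], then Q [8,7], then B [9,8], then E [10,9], then Q [11,10], then E [12,11], then Q [13,12], then Q [14,13], then Q [15,15] gives a common subsequence of length 12, and the DP table's final entry dp[16][15] is also 12, so no common subsequence is longer.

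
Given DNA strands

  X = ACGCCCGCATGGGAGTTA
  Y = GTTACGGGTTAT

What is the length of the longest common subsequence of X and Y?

Match A (X #1, Y #4); then C (X #8, Y #5); then G (X #12, Y #6); then G (X #13, Y #7); then G (X #15, Y #8); then T (X #16, Y #9); then T (X #17, Y #10); then A (X #18, Y #11) — 8 bases in the same relative order in both. The LCS DP gives dp[18][12] = 8, so this is optimal.

8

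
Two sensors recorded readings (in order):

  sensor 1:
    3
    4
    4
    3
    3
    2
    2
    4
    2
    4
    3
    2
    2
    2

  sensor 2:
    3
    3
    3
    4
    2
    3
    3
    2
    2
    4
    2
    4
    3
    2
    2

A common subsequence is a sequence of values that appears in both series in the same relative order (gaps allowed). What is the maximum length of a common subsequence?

Pick 3 [1,3], then 4 [2,4], then 3 [4,6], then 3 [5,7], then 2 [6,8], then 2 [7,9], then 4 [8,10], then 2 [9,11], then 4 [10,12], then 3 [11,13], then 2 [13,14], then 2 [14,15]; all 12 values appear in both, in order. dp[14][15] = 12 confirms this is the maximum.

12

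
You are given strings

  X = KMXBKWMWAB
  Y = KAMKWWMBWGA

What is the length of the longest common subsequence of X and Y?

7

Taking K (X #1, Y #1) → M (X #2, Y #3) → K (X #5, Y #4) → W (X #6, Y #6) → M (X #7, Y #7) → W (X #8, Y #9) → A (X #9, Y #11) gives a common subsequence of length 7, and the DP table's final entry dp[10][11] is also 7, so no common subsequence is longer.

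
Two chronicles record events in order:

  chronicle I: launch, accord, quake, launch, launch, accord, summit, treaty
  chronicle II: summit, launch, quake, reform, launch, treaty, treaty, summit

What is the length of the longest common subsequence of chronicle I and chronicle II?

Match launch [1,2] → quake [3,3] → launch [4,5] → summit [7,8] — 4 events in the same relative order in both. dp[8][8] = 4 confirms this is the maximum.

4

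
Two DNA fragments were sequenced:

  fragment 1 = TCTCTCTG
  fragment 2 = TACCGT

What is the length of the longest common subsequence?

Let dp[i][j] be the LCS length of the first i bases of fragment 1 and the first j bases of fragment 2. dp[i][j] = dp[i-1][j-1]+1 when the i-th and j-th bases match, else max(dp[i-1][j], dp[i][j-1]).
    ·  T  A  C  C  G  T
 ·  0  0  0  0  0  0  0
 T  0  1  1  1  1  1  1
 C  0  1  1  2  2  2  2
 T  0  1  1  2  2  2  3
 C  0  1  1  2  3  3  3
 T  0  1  1  2  3  3  4
 C  0  1  1  2  3  3  4
 T  0  1  1  2  3  3  4
 G  0  1  1  2  3  4  4
dp[8][6] = 4. One LCS (by backtracking along matches): TCCT.

4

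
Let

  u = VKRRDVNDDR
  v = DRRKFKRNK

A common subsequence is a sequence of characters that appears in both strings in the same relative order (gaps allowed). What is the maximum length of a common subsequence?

3

Taking K at u[2]=v[6] → R at u[4]=v[7] → N at u[7]=v[8] gives a common subsequence of length 3. The LCS DP gives dp[10][9] = 3, so this is optimal.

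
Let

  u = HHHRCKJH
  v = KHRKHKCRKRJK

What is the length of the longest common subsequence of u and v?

Pick H [1,2], H [2,5], R [4,8], K [6,9], J [7,11]; all 5 characters appear in both, in order, and the DP table's final entry dp[8][12] is also 5, so no common subsequence is longer.

5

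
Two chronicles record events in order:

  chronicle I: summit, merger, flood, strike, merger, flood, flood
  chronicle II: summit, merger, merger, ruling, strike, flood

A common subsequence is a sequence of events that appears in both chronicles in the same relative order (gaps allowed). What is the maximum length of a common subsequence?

4

Match summit at chronicle I[1]=chronicle II[1]; then merger at chronicle I[2]=chronicle II[3]; then strike at chronicle I[4]=chronicle II[5]; then flood at chronicle I[7]=chronicle II[6] — 4 events in the same relative order in both, and the DP table's final entry dp[7][6] is also 4, so no common subsequence is longer.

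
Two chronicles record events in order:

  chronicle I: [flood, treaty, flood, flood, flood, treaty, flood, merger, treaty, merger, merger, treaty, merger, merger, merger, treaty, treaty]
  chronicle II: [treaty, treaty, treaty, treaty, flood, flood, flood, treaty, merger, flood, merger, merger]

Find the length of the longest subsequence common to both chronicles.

8

Pick treaty [2,4] → flood [3,5] → flood [4,6] → flood [5,7] → treaty [6,8] → flood [7,10] → merger [14,11] → merger [15,12]; all 8 events appear in both, in order. dp[17][12] = 8 confirms this is the maximum.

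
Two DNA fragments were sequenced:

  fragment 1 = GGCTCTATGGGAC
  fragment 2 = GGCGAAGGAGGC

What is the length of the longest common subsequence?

8

Match G [1,1], G [2,2], C [3,3], A [7,6], G [9,8], G [10,10], G [11,11], C [13,12] — 8 bases in the same relative order in both. dp[13][12] = 8 confirms this is the maximum.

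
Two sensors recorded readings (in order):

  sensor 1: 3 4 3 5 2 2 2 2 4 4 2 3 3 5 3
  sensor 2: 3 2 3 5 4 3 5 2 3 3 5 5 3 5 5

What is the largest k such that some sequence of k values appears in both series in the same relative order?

9

Match 3 at sensor 1[1]=sensor 2[3], 4 at sensor 1[2]=sensor 2[5], 3 at sensor 1[3]=sensor 2[6], 5 at sensor 1[4]=sensor 2[7], 2 at sensor 1[11]=sensor 2[8], 3 at sensor 1[12]=sensor 2[9], 3 at sensor 1[13]=sensor 2[10], 5 at sensor 1[14]=sensor 2[12], 3 at sensor 1[15]=sensor 2[13] — 9 values in the same relative order in both. dp[15][15] = 9 confirms this is the maximum.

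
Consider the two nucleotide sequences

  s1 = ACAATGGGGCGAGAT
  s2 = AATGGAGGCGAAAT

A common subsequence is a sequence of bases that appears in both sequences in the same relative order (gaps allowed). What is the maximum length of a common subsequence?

12

Taking A (s1 #3, s2 #1), then A (s1 #4, s2 #2), then T (s1 #5, s2 #3), then G (s1 #6, s2 #4), then G (s1 #7, s2 #5), then G (s1 #8, s2 #7), then G (s1 #9, s2 #8), then C (s1 #10, s2 #9), then G (s1 #11, s2 #10), then A (s1 #12, s2 #12), then A (s1 #14, s2 #13), then T (s1 #15, s2 #14) gives a common subsequence of length 12. dp[15][14] = 12 confirms this is the maximum.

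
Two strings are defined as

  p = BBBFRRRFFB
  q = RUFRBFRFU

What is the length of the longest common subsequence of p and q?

4

Match B [3,5]; then F [4,6]; then R [7,7]; then F [8,8] — 4 characters in the same relative order in both. Since dp[10][9] = 4, nothing longer is possible.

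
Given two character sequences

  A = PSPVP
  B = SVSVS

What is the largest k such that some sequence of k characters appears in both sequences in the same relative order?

Let dp[i][j] be the LCS length of the first i characters of A and the first j characters of B. dp[i][j] = dp[i-1][j-1]+1 when the i-th and j-th characters match, else max(dp[i-1][j], dp[i][j-1]).
    ·  S  V  S  V  S
 ·  0  0  0  0  0  0
 P  0  0  0  0  0  0
 S  0  1  1  1  1  1
 P  0  1  1  1  1  1
 V  0  1  2  2  2  2
 P  0  1  2  2  2  2
dp[5][5] = 2. One LCS (by backtracking along matches): SV.

2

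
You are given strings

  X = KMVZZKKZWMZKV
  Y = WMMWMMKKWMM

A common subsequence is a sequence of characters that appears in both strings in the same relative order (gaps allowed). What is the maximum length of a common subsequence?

5

Pick M at X[2]=Y[6] → K at X[6]=Y[7] → K at X[7]=Y[8] → W at X[9]=Y[9] → M at X[10]=Y[11]; all 5 characters appear in both, in order, and the DP table's final entry dp[13][11] is also 5, so no common subsequence is longer.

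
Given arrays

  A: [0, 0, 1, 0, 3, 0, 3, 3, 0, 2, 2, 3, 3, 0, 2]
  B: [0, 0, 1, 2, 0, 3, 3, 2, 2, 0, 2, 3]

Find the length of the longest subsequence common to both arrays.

10

One common subsequence of length 10: 0 [1,1] → 0 [2,2] → 1 [3,3] → 0 [6,5] → 3 [7,6] → 3 [8,7] → 2 [10,8] → 2 [11,9] → 0 [14,10] → 2 [15,11]. dp[15][12] = 10 confirms this is the maximum.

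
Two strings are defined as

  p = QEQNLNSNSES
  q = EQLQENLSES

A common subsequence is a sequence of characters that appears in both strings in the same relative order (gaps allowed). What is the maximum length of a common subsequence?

Let dp[i][j] be the LCS length of the first i characters of p and the first j characters of q. dp[i][j] = dp[i-1][j-1]+1 when the i-th and j-th characters match, else max(dp[i-1][j], dp[i][j-1]).
    ·  E  Q  L  Q  E  N  L  S  E  S
 ·  0  0  0  0  0  0  0  0  0  0  0
 Q  0  0  1  1  1  1  1  1  1  1  1
 E  0  1  1  1  1  2  2  2  2  2  2
 Q  0  1  2  2  2  2  2  2  2  2  2
 N  0  1  2  2  2  2  3  3  3  3  3
 L  0  1  2  3  3  3  3  4  4  4  4
 N  0  1  2  3  3  3  4  4  4  4  4
 S  0  1  2  3  3  3  4  4  5  5  5
 N  0  1  2  3  3  3  4  4  5  5  5
 S  0  1  2  3  3  3  4  4  5  5  6
 E  0  1  2  3  3  4  4  4  5  6  6
 S  0  1  2  3  3  4  4  4  5  6  7
dp[11][10] = 7. One LCS (by backtracking along matches): QENLSES.

7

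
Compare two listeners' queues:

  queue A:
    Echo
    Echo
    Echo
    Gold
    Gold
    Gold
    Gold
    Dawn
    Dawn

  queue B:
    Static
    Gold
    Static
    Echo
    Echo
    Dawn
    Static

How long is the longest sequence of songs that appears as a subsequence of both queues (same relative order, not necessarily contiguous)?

Taking Echo at queue A[2]=queue B[4] → Echo at queue A[3]=queue B[5] → Dawn at queue A[8]=queue B[6] gives a common subsequence of length 3, and the DP table's final entry dp[9][7] is also 3, so no common subsequence is longer.

3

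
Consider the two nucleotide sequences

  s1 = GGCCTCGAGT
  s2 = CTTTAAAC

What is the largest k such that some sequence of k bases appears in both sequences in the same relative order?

3

One common subsequence of length 3: C (s1 #3, s2 #1) → T (s1 #5, s2 #4) → C (s1 #6, s2 #8), and the DP table's final entry dp[10][8] is also 3, so no common subsequence is longer.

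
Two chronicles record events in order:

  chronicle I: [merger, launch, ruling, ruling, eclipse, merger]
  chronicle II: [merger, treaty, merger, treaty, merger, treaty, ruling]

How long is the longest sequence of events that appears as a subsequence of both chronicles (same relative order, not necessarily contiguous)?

Taking merger [1,5]; then ruling [4,7] gives a common subsequence of length 2, and the DP table's final entry dp[6][7] is also 2, so no common subsequence is longer.

2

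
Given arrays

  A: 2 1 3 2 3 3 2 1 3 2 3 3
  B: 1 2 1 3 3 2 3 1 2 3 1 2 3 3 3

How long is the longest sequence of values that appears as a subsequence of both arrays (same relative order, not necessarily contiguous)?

Taking 2 at A[1]=B[2] → 1 at A[2]=B[3] → 3 at A[3]=B[5] → 2 at A[4]=B[6] → 3 at A[5]=B[7] → 3 at A[6]=B[10] → 2 at A[7]=B[12] → 3 at A[9]=B[13] → 3 at A[11]=B[14] → 3 at A[12]=B[15] gives a common subsequence of length 10, and the DP table's final entry dp[12][15] is also 10, so no common subsequence is longer.

10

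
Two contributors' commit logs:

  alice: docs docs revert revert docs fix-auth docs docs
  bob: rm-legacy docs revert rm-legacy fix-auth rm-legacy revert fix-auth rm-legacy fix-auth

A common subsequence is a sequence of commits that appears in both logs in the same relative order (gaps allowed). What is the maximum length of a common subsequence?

Taking docs at alice[2]=bob[2], then revert at alice[3]=bob[3], then revert at alice[4]=bob[7], then fix-auth at alice[6]=bob[10] gives a common subsequence of length 4. Since dp[8][10] = 4, nothing longer is possible.

4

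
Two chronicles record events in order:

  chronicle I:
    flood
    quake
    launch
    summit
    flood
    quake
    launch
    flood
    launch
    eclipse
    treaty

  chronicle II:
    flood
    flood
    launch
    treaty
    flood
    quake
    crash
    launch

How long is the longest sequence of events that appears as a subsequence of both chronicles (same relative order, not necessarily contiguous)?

5

Pick flood (chronicle I #1, chronicle II #2); then launch (chronicle I #3, chronicle II #3); then flood (chronicle I #5, chronicle II #5); then quake (chronicle I #6, chronicle II #6); then launch (chronicle I #9, chronicle II #8); all 5 events appear in both, in order. dp[11][8] = 5 confirms this is the maximum.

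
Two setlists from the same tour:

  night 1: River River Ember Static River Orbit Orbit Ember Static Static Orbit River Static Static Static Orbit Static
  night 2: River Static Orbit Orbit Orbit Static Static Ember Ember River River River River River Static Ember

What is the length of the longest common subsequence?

8

Match River at night 1[2]=night 2[1], Static at night 1[4]=night 2[2], Orbit at night 1[6]=night 2[4], Orbit at night 1[7]=night 2[5], Static at night 1[9]=night 2[6], Static at night 1[10]=night 2[7], River at night 1[12]=night 2[14], Static at night 1[13]=night 2[15] — 8 songs in the same relative order in both. dp[17][16] = 8 confirms this is the maximum.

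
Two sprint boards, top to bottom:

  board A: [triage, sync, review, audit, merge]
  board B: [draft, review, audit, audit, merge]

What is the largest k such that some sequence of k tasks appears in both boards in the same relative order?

3

Taking review at board A[3]=board B[2], then audit at board A[4]=board B[4], then merge at board A[5]=board B[5] gives a common subsequence of length 3, and the DP table's final entry dp[5][5] is also 3, so no common subsequence is longer.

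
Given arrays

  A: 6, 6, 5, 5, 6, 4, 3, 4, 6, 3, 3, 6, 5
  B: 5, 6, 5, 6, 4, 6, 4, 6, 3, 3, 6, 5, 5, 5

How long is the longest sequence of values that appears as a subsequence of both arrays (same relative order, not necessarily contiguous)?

10

Match 6 (A #2, B #2), then 5 (A #4, B #3), then 6 (A #5, B #4), then 4 (A #6, B #5), then 4 (A #8, B #7), then 6 (A #9, B #8), then 3 (A #10, B #9), then 3 (A #11, B #10), then 6 (A #12, B #11), then 5 (A #13, B #14) — 10 values in the same relative order in both. dp[13][14] = 10 confirms this is the maximum.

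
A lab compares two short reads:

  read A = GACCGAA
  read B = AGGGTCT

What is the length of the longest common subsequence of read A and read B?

2

Taking G at read A[1]=read B[4], then C at read A[3]=read B[6] gives a common subsequence of length 2. The LCS DP gives dp[7][7] = 2, so this is optimal.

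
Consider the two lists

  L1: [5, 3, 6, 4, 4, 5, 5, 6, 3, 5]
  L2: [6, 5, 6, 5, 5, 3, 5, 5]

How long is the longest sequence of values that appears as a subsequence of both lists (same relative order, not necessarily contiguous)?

6

Let dp[i][j] be the LCS length of the first i values of L1 and the first j values of L2. dp[i][j] = dp[i-1][j-1]+1 when the i-th and j-th values match, else max(dp[i-1][j], dp[i][j-1]).
    ·  6  5  6  5  5  3  5  5
 ·  0  0  0  0  0  0  0  0  0
 5  0  0  1  1  1  1  1  1  1
 3  0  0  1  1  1  1  2  2  2
 6  0  1  1  2  2  2  2  2  2
 4  0  1  1  2  2  2  2  2  2
 4  0  1  1  2  2  2  2  2  2
 5  0  1  2  2  3  3  3  3  3
 5  0  1  2  2  3  4  4  4  4
 6  0  1  2  3  3  4  4  4  4
 3  0  1  2  3  3  4  5  5  5
 5  0  1  2  3  4  4  5  6  6
dp[10][8] = 6. One LCS (by backtracking along matches): 5, 6, 5, 5, 3, 5.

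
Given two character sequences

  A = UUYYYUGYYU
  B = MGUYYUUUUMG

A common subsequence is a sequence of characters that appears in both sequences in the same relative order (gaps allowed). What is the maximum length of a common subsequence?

5

Let dp[i][j] be the LCS length of the first i characters of A and the first j characters of B. dp[i][j] = dp[i-1][j-1]+1 when the i-th and j-th characters match, else max(dp[i-1][j], dp[i][j-1]).
    ·  M  G  U  Y  Y  U  U  U  U  M  G
 ·  0  0  0  0  0  0  0  0  0  0  0  0
 U  0  0  0  1  1  1  1  1  1  1  1  1
 U  0  0  0  1  1  1  2  2  2  2  2  2
 Y  0  0  0  1  2  2  2  2  2  2  2  2
 Y  0  0  0  1  2  3  3  3  3  3  3  3
 Y  0  0  0  1  2  3  3  3  3  3  3  3
 U  0  0  0  1  2  3  4  4  4  4  4  4
 G  0  0  1  1  2  3  4  4  4  4  4  5
 Y  0  0  1  1  2  3  4  4  4  4  4  5
 Y  0  0  1  1  2  3  4  4  4  4  4  5
 U  0  0  1  2  2  3  4  5  5  5  5  5
dp[10][11] = 5. One LCS (by backtracking along matches): UYYUG.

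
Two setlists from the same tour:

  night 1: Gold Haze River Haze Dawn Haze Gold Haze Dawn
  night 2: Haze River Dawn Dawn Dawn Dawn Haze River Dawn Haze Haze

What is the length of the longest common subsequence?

6

Match Haze [2,1] → River [3,2] → Haze [4,7] → Dawn [5,9] → Haze [6,10] → Haze [8,11] — 6 songs in the same relative order in both. The LCS DP gives dp[9][11] = 6, so this is optimal.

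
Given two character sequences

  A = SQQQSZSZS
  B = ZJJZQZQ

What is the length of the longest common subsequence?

2

Let dp[i][j] be the LCS length of the first i characters of A and the first j characters of B. dp[i][j] = dp[i-1][j-1]+1 when the i-th and j-th characters match, else max(dp[i-1][j], dp[i][j-1]).
    ·  Z  J  J  Z  Q  Z  Q
 ·  0  0  0  0  0  0  0  0
 S  0  0  0  0  0  0  0  0
 Q  0  0  0  0  0  1  1  1
 Q  0  0  0  0  0  1  1  2
 Q  0  0  0  0  0  1  1  2
 S  0  0  0  0  0  1  1  2
 Z  0  1  1  1  1  1  2  2
 S  0  1  1  1  1  1  2  2
 Z  0  1  1  1  2  2  2  2
 S  0  1  1  1  2  2  2  2
dp[9][7] = 2. One LCS (by backtracking along matches): QQ.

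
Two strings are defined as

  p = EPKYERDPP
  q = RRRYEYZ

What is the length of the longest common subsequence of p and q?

2

Taking E at p[1]=q[5], then Y at p[4]=q[6] gives a common subsequence of length 2, and the DP table's final entry dp[9][7] is also 2, so no common subsequence is longer.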